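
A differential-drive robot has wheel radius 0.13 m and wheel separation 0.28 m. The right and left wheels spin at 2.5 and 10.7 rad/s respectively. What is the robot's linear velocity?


vR = r*wR = 0.13*2.5 = 0.325 m/s
vL = r*wL = 0.13*10.7 = 1.391 m/s
v = (vR+vL)/2 = 0.858 m/s
omega = (vR-vL)/L = -3.8071 rad/s
linear velocity = 0.858 m/s


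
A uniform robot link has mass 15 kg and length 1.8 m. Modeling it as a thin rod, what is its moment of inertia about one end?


I = (1/3) * m * L^2
= (1/3) * 15 * 1.8^2
= 0.333333 * 15 * 3.24
= 16.2 kg*m^2


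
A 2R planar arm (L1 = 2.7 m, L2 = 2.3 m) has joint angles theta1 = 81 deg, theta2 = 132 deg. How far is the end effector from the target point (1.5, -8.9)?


End effector via forward kinematics:
x = L1*cos(t1) + L2*cos(t1+t2) = -1.5066
y = L1*sin(t1) + L2*sin(t1+t2) = 1.4141
Distance to target:
d = sqrt((1.5 - -1.5066)^2 + (-8.9 - 1.4141)^2)
= sqrt(9.0395 + 106.3804)
= 10.7434 m


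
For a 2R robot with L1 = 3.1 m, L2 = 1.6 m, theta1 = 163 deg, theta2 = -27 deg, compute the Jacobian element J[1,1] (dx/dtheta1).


J[1,1] = -L1*sin(t1) - L2*sin(t1+t2)
= -3.1*sin(163) - 1.6*sin(136)
= -2.0178


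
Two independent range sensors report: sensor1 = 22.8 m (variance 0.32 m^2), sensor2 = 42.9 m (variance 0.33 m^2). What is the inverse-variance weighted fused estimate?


w1 = (1/var1) / (1/var1 + 1/var2)
   = 3.125 / (3.125 + 3.0303) = 0.5077
w2 = 1 - w1 = 0.4923
fused = w1*s1 + w2*s2 = 11.5754 + 21.12
= 32.6954 m


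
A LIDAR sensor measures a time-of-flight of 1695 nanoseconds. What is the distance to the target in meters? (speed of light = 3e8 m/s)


tof = 1695 ns = 1.695e-06 s
dist = c * tof / 2
= 3e8 * 1.695e-06 / 2
= 254.25 m


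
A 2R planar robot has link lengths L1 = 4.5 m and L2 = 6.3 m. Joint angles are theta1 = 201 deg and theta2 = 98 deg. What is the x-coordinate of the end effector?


Convert angles to radians: theta1 = 3.5081, theta2 = 1.7104
x = L1*cos(theta1) + L2*cos(theta1+theta2)
x = -4.2011 + 3.0543
x = -1.1468


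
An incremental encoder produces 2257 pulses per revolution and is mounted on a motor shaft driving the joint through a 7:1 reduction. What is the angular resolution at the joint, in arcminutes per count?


counts per rev = 2257
effective counts at joint = 2257 * 7 = 15799
resolution = 360*60 / 15799
= 1.3672 arcmin/count


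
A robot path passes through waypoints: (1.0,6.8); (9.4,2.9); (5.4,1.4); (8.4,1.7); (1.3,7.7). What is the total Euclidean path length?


Segment lengths:
  seg1 = sqrt((8.4)^2 + (-3.9)^2) = 9.2612
  seg2 = sqrt((-4.0)^2 + (-1.5)^2) = 4.272
  seg3 = sqrt((3.0)^2 + (0.3)^2) = 3.015
  seg4 = sqrt((-7.1)^2 + (6.0)^2) = 9.2957
Total = 25.8439


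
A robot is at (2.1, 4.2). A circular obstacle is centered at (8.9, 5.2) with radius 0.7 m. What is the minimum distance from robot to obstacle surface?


center_dist = sqrt((2.1-8.9)^2 + (4.2-5.2)^2)
= sqrt(46.24 + 1.0)
= 6.8731
min_dist = center_dist - radius = 6.8731 - 0.7 = 6.1731 m


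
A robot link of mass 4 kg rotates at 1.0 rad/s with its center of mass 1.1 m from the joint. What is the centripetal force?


F = m * omega^2 * r
= 4 * 1.0^2 * 1.1
= 4 * 1.0 * 1.1
= 4.4 N


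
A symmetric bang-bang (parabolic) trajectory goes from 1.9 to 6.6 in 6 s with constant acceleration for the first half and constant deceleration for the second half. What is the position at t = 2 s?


Symmetric rest-to-rest: each phase covers (pf-p0)/2 in time T/2. 0.5*a*(T/2)^2 = (pf-p0)/2 => a = 4*(pf-p0)/T^2
a = 4*(6.6-1.9)/6^2 = 0.5222
t = 2 is in the acceleration phase (t <= T/2).
p = p0 + 0.5*a*t^2 = 1.9 + 0.5*0.5222*2^2
= 2.9444


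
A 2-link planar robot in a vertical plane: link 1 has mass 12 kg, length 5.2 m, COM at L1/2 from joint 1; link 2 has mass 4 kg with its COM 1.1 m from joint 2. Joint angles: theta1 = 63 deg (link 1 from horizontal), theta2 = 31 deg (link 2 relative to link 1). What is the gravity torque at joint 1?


Horizontal distance from joint 1 to link-1 COM:
  x_c1 = (L1/2)*cos(t1) = 2.6 * 0.454 = 1.1804 m
Horizontal distance from joint 1 to link-2 COM:
  x_c2 = L1*cos(t1) + Lc2*cos(t1+t2)
       = 5.2*0.454 + 1.1*-0.0698 = 2.284 m
tau1 = m1*g*x_c1 + m2*g*x_c2
     = 12*9.81*1.1804 + 4*9.81*2.284
     = 138.9538 + 89.6249
     = 228.5787 Nm


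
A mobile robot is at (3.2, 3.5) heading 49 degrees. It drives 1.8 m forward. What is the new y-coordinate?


y_new = y0 + d*sin(theta)
= 3.5 + 1.8*sin(49)
= 3.5 + 1.3585
= 4.8585


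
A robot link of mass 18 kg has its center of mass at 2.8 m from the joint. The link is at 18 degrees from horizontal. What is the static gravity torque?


tau = m*g*L*cos(angle)
= 18 * 9.81 * 2.8 * cos(18 deg)
= 18 * 9.81 * 2.8 * 0.9511
= 470.2252 Nm


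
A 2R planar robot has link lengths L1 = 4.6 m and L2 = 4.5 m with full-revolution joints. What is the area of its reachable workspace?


r_max = L1 + L2 = 9.1 m
r_min = |L1 - L2| = 0.1 m
Area = pi*(r_max^2 - r_min^2)
= pi*(82.81 - 0.01)
= pi * 82.8
= 260.1239 m^2


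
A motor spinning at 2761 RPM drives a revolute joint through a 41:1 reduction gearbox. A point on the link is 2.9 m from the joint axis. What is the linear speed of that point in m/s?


omega_motor = 2761 * 2*pi/60 = 289.1312 rad/s
omega_joint = omega_motor / 41 = 7.052 rad/s
v = omega_joint * r = 7.052 * 2.9
= 20.4507 m/s


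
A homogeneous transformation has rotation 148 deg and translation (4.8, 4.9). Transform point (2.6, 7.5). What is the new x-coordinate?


x' = cos(theta)*px - sin(theta)*py + tx
= -0.848*2.6 - 0.5299*7.5 + 4.8
= -1.3793


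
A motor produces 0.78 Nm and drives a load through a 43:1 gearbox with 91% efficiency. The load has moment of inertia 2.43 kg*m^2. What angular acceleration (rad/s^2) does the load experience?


tau_out = tau_motor * N * eta
= 0.78 * 43 * 0.91 = 30.5214 Nm
alpha = tau_out / I = 30.5214 / 2.43
= 12.5602 rad/s^2


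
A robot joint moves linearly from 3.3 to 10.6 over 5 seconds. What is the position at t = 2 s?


s = t/T = 2/5 = 0.4
p(t) = p0 + (pf-p0)*s
= 3.3 + (10.6 - 3.3) * 0.4
= 6.22


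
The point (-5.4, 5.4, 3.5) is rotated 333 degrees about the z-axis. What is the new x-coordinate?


Rotation about z-axis: x' = x*cos(theta) - y*sin(theta)
= -5.4 * 0.891 - 5.4 * -0.454
= -2.3599


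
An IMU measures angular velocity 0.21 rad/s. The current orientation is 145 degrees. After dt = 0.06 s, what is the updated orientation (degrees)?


delta_theta = w * dt = 0.21 * 0.06 = 0.0126 rad
= 0.7219 deg
theta_new = 145 + 0.7219 = 145.7219 deg


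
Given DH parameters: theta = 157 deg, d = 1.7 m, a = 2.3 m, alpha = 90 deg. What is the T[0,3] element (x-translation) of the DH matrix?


T[0,3] = a * cos(theta)
= 2.3 * cos(157 deg)
= 2.3 * -0.9205
= -2.1172


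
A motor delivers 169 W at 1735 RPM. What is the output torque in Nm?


omega = 1735 * 2*pi/60 = 181.6888 rad/s
tau = P / omega = 169 / 181.6888
= 0.9302 Nm


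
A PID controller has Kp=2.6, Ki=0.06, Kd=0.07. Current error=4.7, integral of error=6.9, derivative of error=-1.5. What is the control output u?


u = Kp*e + Ki*int(e) + Kd*de/dt
= 2.6*4.7 + 0.06*6.9 + 0.07*(-1.5)
= 12.22 + 0.414 + -0.105
= 12.529


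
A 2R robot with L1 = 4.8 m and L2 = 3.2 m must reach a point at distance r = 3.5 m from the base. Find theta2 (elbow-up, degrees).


cos(theta2) = (r^2 - L1^2 - L2^2) / (2*L1*L2)
cos(theta2) = (12.25 - 23.04 - 10.24) / 30.72
cos(theta2) = -0.68457
theta2 = 133.2018 degrees


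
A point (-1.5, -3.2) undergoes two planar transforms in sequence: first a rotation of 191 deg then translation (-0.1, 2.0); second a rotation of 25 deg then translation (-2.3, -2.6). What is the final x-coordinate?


After transform 1:
x1 = cos(191)*-1.5 - sin(191)*-3.2 + -0.1 = 0.7619
y1 = sin(191)*-1.5 + cos(191)*-3.2 + 2.0 = 5.4274
After transform 2:
x2 = cos(25)*0.7619 - sin(25)*5.4274 + -2.3
= -3.9033


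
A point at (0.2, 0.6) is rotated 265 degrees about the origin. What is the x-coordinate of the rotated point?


x' = x*cos(theta) - y*sin(theta)
cos(265 deg) = -0.0872, sin(265 deg) = -0.9962
x' = 0.2 * -0.0872 - 0.6 * -0.9962
= -0.0174 - -0.5977
= 0.5803


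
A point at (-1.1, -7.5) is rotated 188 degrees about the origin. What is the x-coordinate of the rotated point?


x' = x*cos(theta) - y*sin(theta)
cos(188 deg) = -0.9903, sin(188 deg) = -0.1392
x' = -1.1 * -0.9903 - -7.5 * -0.1392
= 1.0893 - 1.0438
= 0.0455


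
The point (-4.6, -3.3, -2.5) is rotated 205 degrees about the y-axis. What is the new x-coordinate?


Rotation about y-axis: x' = x*cos(theta) + z*sin(theta)
= -4.6 * -0.9063 + -2.5 * -0.4226
= 5.2256


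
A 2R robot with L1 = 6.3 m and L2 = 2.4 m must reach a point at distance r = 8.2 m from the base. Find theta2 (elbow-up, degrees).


cos(theta2) = (r^2 - L1^2 - L2^2) / (2*L1*L2)
cos(theta2) = (67.24 - 39.69 - 5.76) / 30.24
cos(theta2) = 0.720569
theta2 = 43.8985 degrees


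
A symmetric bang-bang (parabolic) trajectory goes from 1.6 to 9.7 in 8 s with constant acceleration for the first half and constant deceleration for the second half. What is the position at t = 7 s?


Symmetric rest-to-rest: each phase covers (pf-p0)/2 in time T/2. 0.5*a*(T/2)^2 = (pf-p0)/2 => a = 4*(pf-p0)/T^2
a = 4*(9.7-1.6)/8^2 = 0.5062
t = 7 is in the deceleration phase (t > T/2).
p = pf - 0.5*a*(T-t)^2 = 9.7 - 0.5*0.5062*1^2
= 9.4469


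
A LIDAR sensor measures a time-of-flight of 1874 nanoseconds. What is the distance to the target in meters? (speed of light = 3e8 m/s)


tof = 1874 ns = 1.874e-06 s
dist = c * tof / 2
= 3e8 * 1.874e-06 / 2
= 281.1 m


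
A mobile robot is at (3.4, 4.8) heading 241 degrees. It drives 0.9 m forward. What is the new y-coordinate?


y_new = y0 + d*sin(theta)
= 4.8 + 0.9*sin(241)
= 4.8 + -0.7872
= 4.0128


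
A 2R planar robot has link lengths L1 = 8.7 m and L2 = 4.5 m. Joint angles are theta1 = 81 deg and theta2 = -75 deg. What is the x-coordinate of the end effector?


Convert angles to radians: theta1 = 1.4137, theta2 = -1.309
x = L1*cos(theta1) + L2*cos(theta1+theta2)
x = 1.361 + 4.4753
x = 5.8363


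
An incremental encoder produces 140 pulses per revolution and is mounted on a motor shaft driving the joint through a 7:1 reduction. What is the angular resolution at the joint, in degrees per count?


counts per rev = 140
effective counts at joint = 140 * 7 = 980
resolution = 360 / 980
= 0.3673 deg/count


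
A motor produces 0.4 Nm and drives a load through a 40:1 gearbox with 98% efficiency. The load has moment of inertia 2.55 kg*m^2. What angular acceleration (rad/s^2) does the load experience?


tau_out = tau_motor * N * eta
= 0.4 * 40 * 0.98 = 15.68 Nm
alpha = tau_out / I = 15.68 / 2.55
= 6.149 rad/s^2


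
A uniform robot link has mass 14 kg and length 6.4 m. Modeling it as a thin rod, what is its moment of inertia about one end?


I = (1/3) * m * L^2
= (1/3) * 14 * 6.4^2
= 0.333333 * 14 * 40.96
= 191.1467 kg*m^2


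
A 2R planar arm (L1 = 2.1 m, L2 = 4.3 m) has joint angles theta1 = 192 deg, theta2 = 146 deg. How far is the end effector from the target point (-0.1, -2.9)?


End effector via forward kinematics:
x = L1*cos(t1) + L2*cos(t1+t2) = 1.9328
y = L1*sin(t1) + L2*sin(t1+t2) = -2.0474
Distance to target:
d = sqrt((-0.1 - 1.9328)^2 + (-2.9 - -2.0474)^2)
= sqrt(4.1322 + 0.7269)
= 2.2043 m


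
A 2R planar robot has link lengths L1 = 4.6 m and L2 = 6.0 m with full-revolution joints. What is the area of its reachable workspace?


r_max = L1 + L2 = 10.6 m
r_min = |L1 - L2| = 1.4 m
Area = pi*(r_max^2 - r_min^2)
= pi*(112.36 - 1.96)
= pi * 110.4
= 346.8318 m^2


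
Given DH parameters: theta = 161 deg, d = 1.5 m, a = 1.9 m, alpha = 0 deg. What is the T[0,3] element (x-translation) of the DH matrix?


T[0,3] = a * cos(theta)
= 1.9 * cos(161 deg)
= 1.9 * -0.9455
= -1.7965


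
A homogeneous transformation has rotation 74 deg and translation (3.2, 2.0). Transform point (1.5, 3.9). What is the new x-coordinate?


x' = cos(theta)*px - sin(theta)*py + tx
= 0.2756*1.5 - 0.9613*3.9 + 3.2
= -0.1355


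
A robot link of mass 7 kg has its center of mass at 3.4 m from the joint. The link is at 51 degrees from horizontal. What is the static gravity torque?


tau = m*g*L*cos(angle)
= 7 * 9.81 * 3.4 * cos(51 deg)
= 7 * 9.81 * 3.4 * 0.6293
= 146.9325 Nm


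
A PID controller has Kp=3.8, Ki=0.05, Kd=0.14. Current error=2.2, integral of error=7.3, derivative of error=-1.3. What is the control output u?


u = Kp*e + Ki*int(e) + Kd*de/dt
= 3.8*2.2 + 0.05*7.3 + 0.14*(-1.3)
= 8.36 + 0.365 + -0.182
= 8.543


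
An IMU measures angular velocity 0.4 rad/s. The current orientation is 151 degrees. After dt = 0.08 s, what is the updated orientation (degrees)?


delta_theta = w * dt = 0.4 * 0.08 = 0.032 rad
= 1.8335 deg
theta_new = 151 + 1.8335 = 152.8335 deg


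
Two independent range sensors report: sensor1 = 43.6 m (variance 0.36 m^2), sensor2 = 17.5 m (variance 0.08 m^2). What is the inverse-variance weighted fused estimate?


w1 = (1/var1) / (1/var1 + 1/var2)
   = 2.7778 / (2.7778 + 12.5) = 0.1818
w2 = 1 - w1 = 0.8182
fused = w1*s1 + w2*s2 = 7.9273 + 14.3182
= 22.2455 m


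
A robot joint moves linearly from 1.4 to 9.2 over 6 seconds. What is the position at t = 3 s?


s = t/T = 3/6 = 0.5
p(t) = p0 + (pf-p0)*s
= 1.4 + (9.2 - 1.4) * 0.5
= 5.3


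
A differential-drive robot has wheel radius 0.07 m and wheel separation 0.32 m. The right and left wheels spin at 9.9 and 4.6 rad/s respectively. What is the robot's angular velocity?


vR = r*wR = 0.07*9.9 = 0.693 m/s
vL = r*wL = 0.07*4.6 = 0.322 m/s
v = (vR+vL)/2 = 0.5075 m/s
omega = (vR-vL)/L = 1.1594 rad/s
angular velocity = 1.1594 rad/s


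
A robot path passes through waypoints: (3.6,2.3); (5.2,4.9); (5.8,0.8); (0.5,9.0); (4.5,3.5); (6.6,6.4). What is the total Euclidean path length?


Segment lengths:
  seg1 = sqrt((1.6)^2 + (2.6)^2) = 3.0529
  seg2 = sqrt((0.6)^2 + (-4.1)^2) = 4.1437
  seg3 = sqrt((-5.3)^2 + (8.2)^2) = 9.7637
  seg4 = sqrt((4.0)^2 + (-5.5)^2) = 6.8007
  seg5 = sqrt((2.1)^2 + (2.9)^2) = 3.5805
Total = 27.3415


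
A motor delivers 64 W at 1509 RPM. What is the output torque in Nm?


omega = 1509 * 2*pi/60 = 158.0221 rad/s
tau = P / omega = 64 / 158.0221
= 0.405 Nm


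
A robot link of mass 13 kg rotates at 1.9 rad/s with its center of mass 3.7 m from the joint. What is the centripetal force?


F = m * omega^2 * r
= 13 * 1.9^2 * 3.7
= 13 * 3.61 * 3.7
= 173.641 N


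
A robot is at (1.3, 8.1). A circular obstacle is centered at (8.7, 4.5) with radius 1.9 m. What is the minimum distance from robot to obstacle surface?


center_dist = sqrt((1.3-8.7)^2 + (8.1-4.5)^2)
= sqrt(54.76 + 12.96)
= 8.2292
min_dist = center_dist - radius = 8.2292 - 1.9 = 6.3292 m


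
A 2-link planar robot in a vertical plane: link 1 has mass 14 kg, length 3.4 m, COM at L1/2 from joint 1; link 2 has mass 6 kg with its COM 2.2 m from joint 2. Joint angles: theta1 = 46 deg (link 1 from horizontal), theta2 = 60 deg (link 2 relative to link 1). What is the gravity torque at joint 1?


Horizontal distance from joint 1 to link-1 COM:
  x_c1 = (L1/2)*cos(t1) = 1.7 * 0.6947 = 1.1809 m
Horizontal distance from joint 1 to link-2 COM:
  x_c2 = L1*cos(t1) + Lc2*cos(t1+t2)
       = 3.4*0.6947 + 2.2*-0.2756 = 1.7554 m
tau1 = m1*g*x_c1 + m2*g*x_c2
     = 14*9.81*1.1809 + 6*9.81*1.7554
     = 162.1874 + 103.325
     = 265.5124 Nm


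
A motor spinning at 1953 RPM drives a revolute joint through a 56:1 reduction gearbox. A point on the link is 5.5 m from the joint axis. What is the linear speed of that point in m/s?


omega_motor = 1953 * 2*pi/60 = 204.5177 rad/s
omega_joint = omega_motor / 56 = 3.6521 rad/s
v = omega_joint * r = 3.6521 * 5.5
= 20.0866 m/s


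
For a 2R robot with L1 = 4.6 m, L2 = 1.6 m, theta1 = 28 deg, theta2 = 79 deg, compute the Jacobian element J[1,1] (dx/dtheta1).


J[1,1] = -L1*sin(t1) - L2*sin(t1+t2)
= -4.6*sin(28) - 1.6*sin(107)
= -3.6897


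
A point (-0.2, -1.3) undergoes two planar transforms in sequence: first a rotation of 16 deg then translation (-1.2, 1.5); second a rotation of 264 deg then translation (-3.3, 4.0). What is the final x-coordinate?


After transform 1:
x1 = cos(16)*-0.2 - sin(16)*-1.3 + -1.2 = -1.0339
y1 = sin(16)*-0.2 + cos(16)*-1.3 + 1.5 = 0.1952
After transform 2:
x2 = cos(264)*-1.0339 - sin(264)*0.1952 + -3.3
= -2.9978


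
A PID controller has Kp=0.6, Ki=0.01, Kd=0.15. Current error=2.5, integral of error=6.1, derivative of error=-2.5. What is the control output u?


u = Kp*e + Ki*int(e) + Kd*de/dt
= 0.6*2.5 + 0.01*6.1 + 0.15*(-2.5)
= 1.5 + 0.061 + -0.375
= 1.186


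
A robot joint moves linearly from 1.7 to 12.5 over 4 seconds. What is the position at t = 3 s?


s = t/T = 3/4 = 0.75
p(t) = p0 + (pf-p0)*s
= 1.7 + (12.5 - 1.7) * 0.75
= 9.8


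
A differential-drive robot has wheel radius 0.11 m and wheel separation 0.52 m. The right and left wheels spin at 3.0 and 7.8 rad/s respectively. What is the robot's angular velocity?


vR = r*wR = 0.11*3.0 = 0.33 m/s
vL = r*wL = 0.11*7.8 = 0.858 m/s
v = (vR+vL)/2 = 0.594 m/s
omega = (vR-vL)/L = -1.0154 rad/s
angular velocity = -1.0154 rad/s


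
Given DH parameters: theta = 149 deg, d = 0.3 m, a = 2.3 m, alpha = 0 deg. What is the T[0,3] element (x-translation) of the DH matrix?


T[0,3] = a * cos(theta)
= 2.3 * cos(149 deg)
= 2.3 * -0.8572
= -1.9715


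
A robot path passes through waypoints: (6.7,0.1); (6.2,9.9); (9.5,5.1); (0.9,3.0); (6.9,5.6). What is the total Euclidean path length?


Segment lengths:
  seg1 = sqrt((-0.5)^2 + (9.8)^2) = 9.8127
  seg2 = sqrt((3.3)^2 + (-4.8)^2) = 5.8249
  seg3 = sqrt((-8.6)^2 + (-2.1)^2) = 8.8527
  seg4 = sqrt((6.0)^2 + (2.6)^2) = 6.5391
Total = 31.0295


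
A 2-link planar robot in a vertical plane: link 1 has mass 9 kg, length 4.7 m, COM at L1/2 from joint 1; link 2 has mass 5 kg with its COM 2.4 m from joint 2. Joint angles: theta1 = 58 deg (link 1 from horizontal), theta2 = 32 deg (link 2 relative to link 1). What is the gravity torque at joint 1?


Horizontal distance from joint 1 to link-1 COM:
  x_c1 = (L1/2)*cos(t1) = 2.35 * 0.5299 = 1.2453 m
Horizontal distance from joint 1 to link-2 COM:
  x_c2 = L1*cos(t1) + Lc2*cos(t1+t2)
       = 4.7*0.5299 + 2.4*0.0 = 2.4906 m
tau1 = m1*g*x_c1 + m2*g*x_c2
     = 9*9.81*1.2453 + 5*9.81*2.4906
     = 109.9484 + 122.1649
     = 232.1134 Nm


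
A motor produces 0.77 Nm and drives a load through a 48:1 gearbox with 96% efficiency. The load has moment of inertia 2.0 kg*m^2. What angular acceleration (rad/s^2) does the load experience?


tau_out = tau_motor * N * eta
= 0.77 * 48 * 0.96 = 35.4816 Nm
alpha = tau_out / I = 35.4816 / 2.0
= 17.7408 rad/s^2


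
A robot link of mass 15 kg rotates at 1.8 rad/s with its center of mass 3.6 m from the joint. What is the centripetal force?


F = m * omega^2 * r
= 15 * 1.8^2 * 3.6
= 15 * 3.24 * 3.6
= 174.96 N


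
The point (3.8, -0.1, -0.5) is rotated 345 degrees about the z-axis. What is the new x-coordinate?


Rotation about z-axis: x' = x*cos(theta) - y*sin(theta)
= 3.8 * 0.9659 - -0.1 * -0.2588
= 3.6446


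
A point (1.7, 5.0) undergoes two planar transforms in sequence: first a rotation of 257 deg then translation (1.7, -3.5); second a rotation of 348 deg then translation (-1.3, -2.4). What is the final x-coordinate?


After transform 1:
x1 = cos(257)*1.7 - sin(257)*5.0 + 1.7 = 6.1894
y1 = sin(257)*1.7 + cos(257)*5.0 + -3.5 = -6.2812
After transform 2:
x2 = cos(348)*6.1894 - sin(348)*-6.2812 + -1.3
= 3.4482


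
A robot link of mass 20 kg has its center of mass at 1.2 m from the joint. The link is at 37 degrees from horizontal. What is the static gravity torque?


tau = m*g*L*cos(angle)
= 20 * 9.81 * 1.2 * cos(37 deg)
= 20 * 9.81 * 1.2 * 0.7986
= 188.0307 Nm


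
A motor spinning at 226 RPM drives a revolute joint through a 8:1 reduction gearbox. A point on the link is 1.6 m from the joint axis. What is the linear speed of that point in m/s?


omega_motor = 226 * 2*pi/60 = 23.6667 rad/s
omega_joint = omega_motor / 8 = 2.9583 rad/s
v = omega_joint * r = 2.9583 * 1.6
= 4.7333 m/s


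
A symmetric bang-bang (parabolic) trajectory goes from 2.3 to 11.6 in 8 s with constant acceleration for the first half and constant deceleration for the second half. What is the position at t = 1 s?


Symmetric rest-to-rest: each phase covers (pf-p0)/2 in time T/2. 0.5*a*(T/2)^2 = (pf-p0)/2 => a = 4*(pf-p0)/T^2
a = 4*(11.6-2.3)/8^2 = 0.5813
t = 1 is in the acceleration phase (t <= T/2).
p = p0 + 0.5*a*t^2 = 2.3 + 0.5*0.5813*1^2
= 2.5906


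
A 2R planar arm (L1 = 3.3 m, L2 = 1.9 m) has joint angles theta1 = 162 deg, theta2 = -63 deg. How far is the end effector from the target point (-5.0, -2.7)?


End effector via forward kinematics:
x = L1*cos(t1) + L2*cos(t1+t2) = -3.4357
y = L1*sin(t1) + L2*sin(t1+t2) = 2.8964
Distance to target:
d = sqrt((-5.0 - -3.4357)^2 + (-2.7 - 2.8964)^2)
= sqrt(2.447 + 31.3193)
= 5.8109 m


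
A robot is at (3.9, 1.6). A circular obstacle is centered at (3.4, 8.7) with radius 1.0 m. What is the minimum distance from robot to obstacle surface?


center_dist = sqrt((3.9-3.4)^2 + (1.6-8.7)^2)
= sqrt(0.25 + 50.41)
= 7.1176
min_dist = center_dist - radius = 7.1176 - 1.0 = 6.1176 m


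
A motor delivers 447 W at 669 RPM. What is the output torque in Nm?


omega = 669 * 2*pi/60 = 70.0575 rad/s
tau = P / omega = 447 / 70.0575
= 6.3805 Nm


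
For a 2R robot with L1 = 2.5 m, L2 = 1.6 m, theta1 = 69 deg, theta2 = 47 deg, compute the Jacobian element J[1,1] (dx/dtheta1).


J[1,1] = -L1*sin(t1) - L2*sin(t1+t2)
= -2.5*sin(69) - 1.6*sin(116)
= -3.772


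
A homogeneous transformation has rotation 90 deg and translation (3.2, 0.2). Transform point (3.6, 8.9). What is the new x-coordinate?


x' = cos(theta)*px - sin(theta)*py + tx
= 0.0*3.6 - 1.0*8.9 + 3.2
= -5.7


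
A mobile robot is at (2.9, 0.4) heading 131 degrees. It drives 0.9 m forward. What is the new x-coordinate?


x_new = x0 + d*cos(theta)
= 2.9 + 0.9*cos(131)
= 2.9 + -0.5905
= 2.3095


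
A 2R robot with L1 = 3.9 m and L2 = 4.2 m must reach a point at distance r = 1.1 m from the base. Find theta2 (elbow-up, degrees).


cos(theta2) = (r^2 - L1^2 - L2^2) / (2*L1*L2)
cos(theta2) = (1.21 - 15.21 - 17.64) / 32.76
cos(theta2) = -0.965812
theta2 = 164.9748 degrees


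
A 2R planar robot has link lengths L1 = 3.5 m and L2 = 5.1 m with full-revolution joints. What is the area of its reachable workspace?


r_max = L1 + L2 = 8.6 m
r_min = |L1 - L2| = 1.6 m
Area = pi*(r_max^2 - r_min^2)
= pi*(73.96 - 2.56)
= pi * 71.4
= 224.3097 m^2


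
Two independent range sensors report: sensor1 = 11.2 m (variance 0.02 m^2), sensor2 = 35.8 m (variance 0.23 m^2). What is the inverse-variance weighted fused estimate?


w1 = (1/var1) / (1/var1 + 1/var2)
   = 50.0 / (50.0 + 4.3478) = 0.92
w2 = 1 - w1 = 0.08
fused = w1*s1 + w2*s2 = 10.304 + 2.864
= 13.168 m


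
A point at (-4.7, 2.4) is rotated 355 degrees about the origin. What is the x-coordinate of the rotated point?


x' = x*cos(theta) - y*sin(theta)
cos(355 deg) = 0.9962, sin(355 deg) = -0.0872
x' = -4.7 * 0.9962 - 2.4 * -0.0872
= -4.6821 - -0.2092
= -4.4729


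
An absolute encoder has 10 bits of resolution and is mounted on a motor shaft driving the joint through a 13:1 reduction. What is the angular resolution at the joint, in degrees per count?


counts = 2^10 = 1024
effective counts at joint = 1024 * 13 = 13312
resolution = 360 / 13312
= 0.027 deg/count


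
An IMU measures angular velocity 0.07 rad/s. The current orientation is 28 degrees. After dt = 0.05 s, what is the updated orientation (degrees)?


delta_theta = w * dt = 0.07 * 0.05 = 0.0035 rad
= 0.2005 deg
theta_new = 28 + 0.2005 = 28.2005 deg


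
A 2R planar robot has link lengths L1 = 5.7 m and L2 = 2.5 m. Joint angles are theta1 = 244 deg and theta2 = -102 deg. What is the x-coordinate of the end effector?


Convert angles to radians: theta1 = 4.2586, theta2 = -1.7802
x = L1*cos(theta1) + L2*cos(theta1+theta2)
x = -2.4987 + -1.97
x = -4.4687


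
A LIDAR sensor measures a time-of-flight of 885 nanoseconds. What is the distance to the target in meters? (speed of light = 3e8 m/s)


tof = 885 ns = 8.85e-07 s
dist = c * tof / 2
= 3e8 * 8.85e-07 / 2
= 132.75 m


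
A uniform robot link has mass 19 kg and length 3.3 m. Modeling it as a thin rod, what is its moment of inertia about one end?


I = (1/3) * m * L^2
= (1/3) * 19 * 3.3^2
= 0.333333 * 19 * 10.89
= 68.97 kg*m^2


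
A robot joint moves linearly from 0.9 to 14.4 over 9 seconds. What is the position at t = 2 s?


s = t/T = 2/9 = 0.2222
p(t) = p0 + (pf-p0)*s
= 0.9 + (14.4 - 0.9) * 0.2222
= 3.9


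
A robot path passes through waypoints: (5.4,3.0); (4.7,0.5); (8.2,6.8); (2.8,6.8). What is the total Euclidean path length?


Segment lengths:
  seg1 = sqrt((-0.7)^2 + (-2.5)^2) = 2.5962
  seg2 = sqrt((3.5)^2 + (6.3)^2) = 7.2069
  seg3 = sqrt((-5.4)^2 + (0.0)^2) = 5.4
Total = 15.2031


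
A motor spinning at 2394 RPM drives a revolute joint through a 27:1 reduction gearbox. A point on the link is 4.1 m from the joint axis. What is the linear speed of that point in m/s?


omega_motor = 2394 * 2*pi/60 = 250.6991 rad/s
omega_joint = omega_motor / 27 = 9.2852 rad/s
v = omega_joint * r = 9.2852 * 4.1
= 38.0691 m/s


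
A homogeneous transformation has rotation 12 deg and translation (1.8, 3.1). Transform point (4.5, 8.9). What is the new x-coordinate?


x' = cos(theta)*px - sin(theta)*py + tx
= 0.9781*4.5 - 0.2079*8.9 + 1.8
= 4.3513


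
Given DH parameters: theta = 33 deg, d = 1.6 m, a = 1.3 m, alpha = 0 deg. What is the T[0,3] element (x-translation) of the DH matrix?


T[0,3] = a * cos(theta)
= 1.3 * cos(33 deg)
= 1.3 * 0.8387
= 1.0903


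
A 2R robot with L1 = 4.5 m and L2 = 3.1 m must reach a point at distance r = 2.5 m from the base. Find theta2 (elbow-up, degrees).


cos(theta2) = (r^2 - L1^2 - L2^2) / (2*L1*L2)
cos(theta2) = (6.25 - 20.25 - 9.61) / 27.9
cos(theta2) = -0.846237
theta2 = 147.8047 degrees


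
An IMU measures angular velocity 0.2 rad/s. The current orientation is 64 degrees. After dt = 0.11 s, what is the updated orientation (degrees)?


delta_theta = w * dt = 0.2 * 0.11 = 0.022 rad
= 1.2605 deg
theta_new = 64 + 1.2605 = 65.2605 deg


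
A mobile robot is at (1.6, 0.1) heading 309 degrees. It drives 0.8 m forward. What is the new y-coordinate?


y_new = y0 + d*sin(theta)
= 0.1 + 0.8*sin(309)
= 0.1 + -0.6217
= -0.5217


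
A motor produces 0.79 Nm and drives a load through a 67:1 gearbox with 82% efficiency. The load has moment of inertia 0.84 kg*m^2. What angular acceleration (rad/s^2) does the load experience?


tau_out = tau_motor * N * eta
= 0.79 * 67 * 0.82 = 43.4026 Nm
alpha = tau_out / I = 43.4026 / 0.84
= 51.6698 rad/s^2


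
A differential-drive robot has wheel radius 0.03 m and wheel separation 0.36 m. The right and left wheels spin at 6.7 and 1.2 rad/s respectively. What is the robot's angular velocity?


vR = r*wR = 0.03*6.7 = 0.201 m/s
vL = r*wL = 0.03*1.2 = 0.036 m/s
v = (vR+vL)/2 = 0.1185 m/s
omega = (vR-vL)/L = 0.4583 rad/s
angular velocity = 0.4583 rad/s


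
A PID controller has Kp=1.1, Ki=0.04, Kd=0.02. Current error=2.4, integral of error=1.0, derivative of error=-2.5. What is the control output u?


u = Kp*e + Ki*int(e) + Kd*de/dt
= 1.1*2.4 + 0.04*1.0 + 0.02*(-2.5)
= 2.64 + 0.04 + -0.05
= 2.63


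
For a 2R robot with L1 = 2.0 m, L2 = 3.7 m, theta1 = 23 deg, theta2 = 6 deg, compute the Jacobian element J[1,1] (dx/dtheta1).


J[1,1] = -L1*sin(t1) - L2*sin(t1+t2)
= -2.0*sin(23) - 3.7*sin(29)
= -2.5753


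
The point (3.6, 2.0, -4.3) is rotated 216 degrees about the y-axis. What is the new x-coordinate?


Rotation about y-axis: x' = x*cos(theta) + z*sin(theta)
= 3.6 * -0.809 + -4.3 * -0.5878
= -0.385


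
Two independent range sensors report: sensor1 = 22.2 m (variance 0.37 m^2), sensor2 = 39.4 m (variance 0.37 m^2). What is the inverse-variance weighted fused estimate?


w1 = (1/var1) / (1/var1 + 1/var2)
   = 2.7027 / (2.7027 + 2.7027) = 0.5
w2 = 1 - w1 = 0.5
fused = w1*s1 + w2*s2 = 11.1 + 19.7
= 30.8 m


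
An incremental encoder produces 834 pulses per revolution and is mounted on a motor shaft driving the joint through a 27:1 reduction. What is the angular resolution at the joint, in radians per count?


counts per rev = 834
effective counts at joint = 834 * 27 = 22518
resolution = 2*pi / 22518
= 2.7903e-04 rad/count


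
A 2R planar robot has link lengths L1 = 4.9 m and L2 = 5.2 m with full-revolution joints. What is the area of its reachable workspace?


r_max = L1 + L2 = 10.1 m
r_min = |L1 - L2| = 0.3 m
Area = pi*(r_max^2 - r_min^2)
= pi*(102.01 - 0.09)
= pi * 101.92
= 320.1911 m^2


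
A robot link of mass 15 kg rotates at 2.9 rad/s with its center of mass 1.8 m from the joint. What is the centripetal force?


F = m * omega^2 * r
= 15 * 2.9^2 * 1.8
= 15 * 8.41 * 1.8
= 227.07 N


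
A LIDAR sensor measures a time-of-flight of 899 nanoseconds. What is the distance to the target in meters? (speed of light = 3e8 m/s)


tof = 899 ns = 8.99e-07 s
dist = c * tof / 2
= 3e8 * 8.99e-07 / 2
= 134.85 m


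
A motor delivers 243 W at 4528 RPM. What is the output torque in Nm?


omega = 4528 * 2*pi/60 = 474.1711 rad/s
tau = P / omega = 243 / 474.1711
= 0.5125 Nm


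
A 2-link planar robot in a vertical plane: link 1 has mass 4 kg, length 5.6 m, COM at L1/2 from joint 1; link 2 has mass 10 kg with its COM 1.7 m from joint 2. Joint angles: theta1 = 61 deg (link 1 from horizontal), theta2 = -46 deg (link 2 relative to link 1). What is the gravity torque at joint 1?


Horizontal distance from joint 1 to link-1 COM:
  x_c1 = (L1/2)*cos(t1) = 2.8 * 0.4848 = 1.3575 m
Horizontal distance from joint 1 to link-2 COM:
  x_c2 = L1*cos(t1) + Lc2*cos(t1+t2)
       = 5.6*0.4848 + 1.7*0.9659 = 4.357 m
tau1 = m1*g*x_c1 + m2*g*x_c2
     = 4*9.81*1.3575 + 10*9.81*4.357
     = 53.267 + 427.4225
     = 480.6895 Nm


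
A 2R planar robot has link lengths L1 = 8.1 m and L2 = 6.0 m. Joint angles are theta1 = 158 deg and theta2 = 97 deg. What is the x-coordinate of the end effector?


Convert angles to radians: theta1 = 2.7576, theta2 = 1.693
x = L1*cos(theta1) + L2*cos(theta1+theta2)
x = -7.5102 + -1.5529
x = -9.0631


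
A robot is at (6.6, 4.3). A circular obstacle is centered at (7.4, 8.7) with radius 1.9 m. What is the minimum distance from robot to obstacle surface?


center_dist = sqrt((6.6-7.4)^2 + (4.3-8.7)^2)
= sqrt(0.64 + 19.36)
= 4.4721
min_dist = center_dist - radius = 4.4721 - 1.9 = 2.5721 m


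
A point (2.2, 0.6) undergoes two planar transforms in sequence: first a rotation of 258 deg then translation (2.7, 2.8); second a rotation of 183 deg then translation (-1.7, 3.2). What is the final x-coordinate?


After transform 1:
x1 = cos(258)*2.2 - sin(258)*0.6 + 2.7 = 2.8295
y1 = sin(258)*2.2 + cos(258)*0.6 + 2.8 = 0.5233
After transform 2:
x2 = cos(183)*2.8295 - sin(183)*0.5233 + -1.7
= -4.4982


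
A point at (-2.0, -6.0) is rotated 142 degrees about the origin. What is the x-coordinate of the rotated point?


x' = x*cos(theta) - y*sin(theta)
cos(142 deg) = -0.788, sin(142 deg) = 0.6157
x' = -2.0 * -0.788 - -6.0 * 0.6157
= 1.576 - -3.694
= 5.27


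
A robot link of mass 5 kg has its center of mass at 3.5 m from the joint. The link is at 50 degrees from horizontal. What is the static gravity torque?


tau = m*g*L*cos(angle)
= 5 * 9.81 * 3.5 * cos(50 deg)
= 5 * 9.81 * 3.5 * 0.6428
= 110.3506 Nm


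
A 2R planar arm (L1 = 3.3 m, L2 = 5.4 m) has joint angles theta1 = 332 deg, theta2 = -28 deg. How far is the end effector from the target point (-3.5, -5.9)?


End effector via forward kinematics:
x = L1*cos(t1) + L2*cos(t1+t2) = 5.9334
y = L1*sin(t1) + L2*sin(t1+t2) = -6.0261
Distance to target:
d = sqrt((-3.5 - 5.9334)^2 + (-5.9 - -6.0261)^2)
= sqrt(88.9884 + 0.0159)
= 9.4342 m


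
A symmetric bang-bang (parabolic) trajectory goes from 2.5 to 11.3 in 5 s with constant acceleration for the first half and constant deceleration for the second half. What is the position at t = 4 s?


Symmetric rest-to-rest: each phase covers (pf-p0)/2 in time T/2. 0.5*a*(T/2)^2 = (pf-p0)/2 => a = 4*(pf-p0)/T^2
a = 4*(11.3-2.5)/5^2 = 1.408
t = 4 is in the deceleration phase (t > T/2).
p = pf - 0.5*a*(T-t)^2 = 11.3 - 0.5*1.408*1^2
= 10.596


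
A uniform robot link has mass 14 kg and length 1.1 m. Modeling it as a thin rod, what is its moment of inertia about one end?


I = (1/3) * m * L^2
= (1/3) * 14 * 1.1^2
= 0.333333 * 14 * 1.21
= 5.6467 kg*m^2


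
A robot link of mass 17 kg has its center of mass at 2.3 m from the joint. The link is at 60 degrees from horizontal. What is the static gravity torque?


tau = m*g*L*cos(angle)
= 17 * 9.81 * 2.3 * cos(60 deg)
= 17 * 9.81 * 2.3 * 0.5
= 191.7855 Nm


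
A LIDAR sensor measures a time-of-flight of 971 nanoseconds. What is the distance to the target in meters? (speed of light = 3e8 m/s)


tof = 971 ns = 9.71e-07 s
dist = c * tof / 2
= 3e8 * 9.71e-07 / 2
= 145.65 m


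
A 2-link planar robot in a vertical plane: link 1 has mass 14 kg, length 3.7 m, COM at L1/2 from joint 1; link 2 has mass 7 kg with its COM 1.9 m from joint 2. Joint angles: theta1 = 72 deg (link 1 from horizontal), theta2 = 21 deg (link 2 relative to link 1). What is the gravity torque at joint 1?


Horizontal distance from joint 1 to link-1 COM:
  x_c1 = (L1/2)*cos(t1) = 1.85 * 0.309 = 0.5717 m
Horizontal distance from joint 1 to link-2 COM:
  x_c2 = L1*cos(t1) + Lc2*cos(t1+t2)
       = 3.7*0.309 + 1.9*-0.0523 = 1.0439 m
tau1 = m1*g*x_c1 + m2*g*x_c2
     = 14*9.81*0.5717 + 7*9.81*1.0439
     = 78.5147 + 71.6863
     = 150.201 Nm


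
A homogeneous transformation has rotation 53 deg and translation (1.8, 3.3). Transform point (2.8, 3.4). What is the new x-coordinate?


x' = cos(theta)*px - sin(theta)*py + tx
= 0.6018*2.8 - 0.7986*3.4 + 1.8
= 0.7697


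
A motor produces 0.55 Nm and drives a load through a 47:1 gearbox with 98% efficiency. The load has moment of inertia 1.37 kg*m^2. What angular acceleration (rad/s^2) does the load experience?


tau_out = tau_motor * N * eta
= 0.55 * 47 * 0.98 = 25.333 Nm
alpha = tau_out / I = 25.333 / 1.37
= 18.4912 rad/s^2


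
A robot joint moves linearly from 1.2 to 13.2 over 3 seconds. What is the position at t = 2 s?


s = t/T = 2/3 = 0.6667
p(t) = p0 + (pf-p0)*s
= 1.2 + (13.2 - 1.2) * 0.6667
= 9.2


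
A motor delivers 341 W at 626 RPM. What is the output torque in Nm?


omega = 626 * 2*pi/60 = 65.5546 rad/s
tau = P / omega = 341 / 65.5546
= 5.2018 Nm


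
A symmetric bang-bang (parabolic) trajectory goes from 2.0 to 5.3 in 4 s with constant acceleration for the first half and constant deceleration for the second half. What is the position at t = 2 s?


Symmetric rest-to-rest: each phase covers (pf-p0)/2 in time T/2. 0.5*a*(T/2)^2 = (pf-p0)/2 => a = 4*(pf-p0)/T^2
a = 4*(5.3-2.0)/4^2 = 0.825
t = 2 is in the acceleration phase (t <= T/2).
p = p0 + 0.5*a*t^2 = 2.0 + 0.5*0.825*2^2
= 3.65


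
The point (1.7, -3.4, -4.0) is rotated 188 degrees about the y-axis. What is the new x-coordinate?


Rotation about y-axis: x' = x*cos(theta) + z*sin(theta)
= 1.7 * -0.9903 + -4.0 * -0.1392
= -1.1268


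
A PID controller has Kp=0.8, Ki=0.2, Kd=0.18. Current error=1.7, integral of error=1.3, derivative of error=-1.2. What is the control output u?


u = Kp*e + Ki*int(e) + Kd*de/dt
= 0.8*1.7 + 0.2*1.3 + 0.18*(-1.2)
= 1.36 + 0.26 + -0.216
= 1.404


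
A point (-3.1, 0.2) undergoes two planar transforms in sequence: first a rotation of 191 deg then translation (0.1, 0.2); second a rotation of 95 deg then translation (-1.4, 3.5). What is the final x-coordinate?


After transform 1:
x1 = cos(191)*-3.1 - sin(191)*0.2 + 0.1 = 3.1812
y1 = sin(191)*-3.1 + cos(191)*0.2 + 0.2 = 0.5952
After transform 2:
x2 = cos(95)*3.1812 - sin(95)*0.5952 + -1.4
= -2.2702


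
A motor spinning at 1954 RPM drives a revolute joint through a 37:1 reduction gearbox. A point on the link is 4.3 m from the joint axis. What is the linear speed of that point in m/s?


omega_motor = 1954 * 2*pi/60 = 204.6224 rad/s
omega_joint = omega_motor / 37 = 5.5303 rad/s
v = omega_joint * r = 5.5303 * 4.3
= 23.7804 m/s


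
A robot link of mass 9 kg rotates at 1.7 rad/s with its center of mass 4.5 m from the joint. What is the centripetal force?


F = m * omega^2 * r
= 9 * 1.7^2 * 4.5
= 9 * 2.89 * 4.5
= 117.045 N


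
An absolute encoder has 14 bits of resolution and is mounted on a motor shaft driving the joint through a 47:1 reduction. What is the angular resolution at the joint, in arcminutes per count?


counts = 2^14 = 16384
effective counts at joint = 16384 * 47 = 770048
resolution = 360*60 / 770048
= 0.0281 arcmin/count


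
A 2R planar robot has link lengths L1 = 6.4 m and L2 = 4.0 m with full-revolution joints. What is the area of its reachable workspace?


r_max = L1 + L2 = 10.4 m
r_min = |L1 - L2| = 2.4 m
Area = pi*(r_max^2 - r_min^2)
= pi*(108.16 - 5.76)
= pi * 102.4
= 321.6991 m^2


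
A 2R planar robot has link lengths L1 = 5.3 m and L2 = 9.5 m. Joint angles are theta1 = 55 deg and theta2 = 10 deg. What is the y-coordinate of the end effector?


Convert angles to radians: theta1 = 0.9599, theta2 = 0.1745
y = L1*sin(theta1) + L2*sin(theta1+theta2)
y = 4.3415 + 8.6099
y = 12.9514


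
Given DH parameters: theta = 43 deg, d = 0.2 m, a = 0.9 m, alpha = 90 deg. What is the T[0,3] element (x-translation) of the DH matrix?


T[0,3] = a * cos(theta)
= 0.9 * cos(43 deg)
= 0.9 * 0.7314
= 0.6582


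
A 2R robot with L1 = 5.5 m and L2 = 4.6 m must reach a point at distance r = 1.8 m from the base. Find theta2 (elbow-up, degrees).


cos(theta2) = (r^2 - L1^2 - L2^2) / (2*L1*L2)
cos(theta2) = (3.24 - 30.25 - 21.16) / 50.6
cos(theta2) = -0.951976
theta2 = 162.1713 degrees


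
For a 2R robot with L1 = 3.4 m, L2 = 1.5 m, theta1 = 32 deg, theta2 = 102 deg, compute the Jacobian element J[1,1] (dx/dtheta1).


J[1,1] = -L1*sin(t1) - L2*sin(t1+t2)
= -3.4*sin(32) - 1.5*sin(134)
= -2.8807


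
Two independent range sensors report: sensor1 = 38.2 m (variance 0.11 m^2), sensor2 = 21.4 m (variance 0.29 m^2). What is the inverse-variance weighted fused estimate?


w1 = (1/var1) / (1/var1 + 1/var2)
   = 9.0909 / (9.0909 + 3.4483) = 0.725
w2 = 1 - w1 = 0.275
fused = w1*s1 + w2*s2 = 27.695 + 5.885
= 33.58 m


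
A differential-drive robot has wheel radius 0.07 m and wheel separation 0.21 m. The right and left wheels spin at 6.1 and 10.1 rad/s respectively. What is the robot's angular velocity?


vR = r*wR = 0.07*6.1 = 0.427 m/s
vL = r*wL = 0.07*10.1 = 0.707 m/s
v = (vR+vL)/2 = 0.567 m/s
omega = (vR-vL)/L = -1.3333 rad/s
angular velocity = -1.3333 rad/s


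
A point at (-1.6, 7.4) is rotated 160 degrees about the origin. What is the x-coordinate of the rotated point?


x' = x*cos(theta) - y*sin(theta)
cos(160 deg) = -0.9397, sin(160 deg) = 0.342
x' = -1.6 * -0.9397 - 7.4 * 0.342
= 1.5035 - 2.5309
= -1.0274


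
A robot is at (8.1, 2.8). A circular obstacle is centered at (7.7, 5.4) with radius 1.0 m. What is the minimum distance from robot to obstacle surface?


center_dist = sqrt((8.1-7.7)^2 + (2.8-5.4)^2)
= sqrt(0.16 + 6.76)
= 2.6306
min_dist = center_dist - radius = 2.6306 - 1.0 = 1.6306 m


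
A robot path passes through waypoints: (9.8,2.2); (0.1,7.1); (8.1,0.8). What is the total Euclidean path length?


Segment lengths:
  seg1 = sqrt((-9.7)^2 + (4.9)^2) = 10.8674
  seg2 = sqrt((8.0)^2 + (-6.3)^2) = 10.1828
Total = 21.0502


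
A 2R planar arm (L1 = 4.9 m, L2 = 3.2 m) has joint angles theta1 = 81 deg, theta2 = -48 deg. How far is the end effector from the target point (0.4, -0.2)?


End effector via forward kinematics:
x = L1*cos(t1) + L2*cos(t1+t2) = 3.4503
y = L1*sin(t1) + L2*sin(t1+t2) = 6.5825
Distance to target:
d = sqrt((0.4 - 3.4503)^2 + (-0.2 - 6.5825)^2)
= sqrt(9.3042 + 46.0025)
= 7.4368 m
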